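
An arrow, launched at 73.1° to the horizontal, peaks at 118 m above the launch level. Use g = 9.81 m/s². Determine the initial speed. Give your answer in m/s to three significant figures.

At the peak v_y = 0, so v_y0 = √(2gH) = √(2 × 9.81 × 118) = 48.12 m/s.
v_y0 = v₀ sin θ ⇒ v₀ = 48.12 / sin 73.1° = 50.29 m/s.

50.3 m/s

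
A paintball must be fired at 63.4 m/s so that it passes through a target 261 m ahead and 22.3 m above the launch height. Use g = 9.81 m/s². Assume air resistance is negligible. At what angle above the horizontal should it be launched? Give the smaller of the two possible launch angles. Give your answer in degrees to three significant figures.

Trajectory: y = x tanθ − g x² (1 + tan²θ)/(2v₀²). With x = 261, y = 22.3, v₀ = 63.4, g = 9.81:
83.13 tan²θ − 261 tanθ + (105.4) = 0.
tanθ = [261 ± √(261² − 4 × 83.13 × (105.4))] / (2 × 83.13) = (261 ± 181.8) / 166.3, giving tanθ = 0.4761 or 2.664.
θ = 25.46° or 69.42°; the smaller is 25.46°.

25.5°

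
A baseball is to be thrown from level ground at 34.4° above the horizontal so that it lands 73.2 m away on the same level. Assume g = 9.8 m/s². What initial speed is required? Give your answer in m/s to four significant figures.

On level ground R = v₀² sin 2θ / g ⇒ v₀ = √(gR / sin 2θ).
v₀ = √(9.80 × 73.2 / sin 68.80°) = √(717.4 / 0.9323) = √769.43 = 27.74 m/s.

27.74 m/s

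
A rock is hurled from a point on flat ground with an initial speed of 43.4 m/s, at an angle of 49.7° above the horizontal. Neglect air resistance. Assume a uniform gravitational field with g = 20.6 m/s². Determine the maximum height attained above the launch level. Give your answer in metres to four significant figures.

Resolve: vₓ = 43.40 cos 49.7° = 28.07 m/s and v_y0 = 43.40 sin 49.7° = 33.10 m/s.
Maximum height: H = v_y0² / (2g) = 33.10² / (2 × 20.6) = 26.59 m.

26.59 m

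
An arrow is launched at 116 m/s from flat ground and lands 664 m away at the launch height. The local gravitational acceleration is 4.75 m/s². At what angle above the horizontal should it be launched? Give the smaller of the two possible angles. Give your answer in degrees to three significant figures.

6.78°

Level-ground range R = v₀² sin(2θ)/g ⇒ sin(2θ) = gR/v₀² = 4.75 × 664 / 116² = 0.2344.
2θ = 13.56° or 180° − 13.56° = 166.4°, so θ = 6.778° or 83.22°.
The smaller angle is 6.778°.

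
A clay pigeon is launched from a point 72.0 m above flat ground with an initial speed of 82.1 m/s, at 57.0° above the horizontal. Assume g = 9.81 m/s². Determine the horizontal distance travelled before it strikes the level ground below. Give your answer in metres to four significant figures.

Components: vₓ = 82.10 cos 57.0° = 44.71 m/s, v_y0 = 82.10 sin 57.0° = 68.85 m/s.
Vertical motion (up positive, ground at y = 0): 4.905 t² − (68.85) t − 72.0 = 0, so t = (68.85 + √(68.85² + 2·9.81·72.0)) / 9.81 = (68.85 + 78.45) / 9.81 = 15.02 s.
Horizontal distance: R = vₓ t = 44.71 × 15.02 = 671.4 m.

671.4 m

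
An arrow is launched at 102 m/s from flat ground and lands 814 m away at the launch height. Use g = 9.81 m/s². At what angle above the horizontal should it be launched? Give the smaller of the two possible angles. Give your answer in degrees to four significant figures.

25.07°

Level-ground range R = v₀² sin(2θ)/g ⇒ sin(2θ) = gR/v₀² = 9.81 × 814 / 102² = 0.7675.
2θ = 50.13° or 180° − 50.13° = 129.9°, so θ = 25.07° or 64.93°.
The smaller angle is 25.07°.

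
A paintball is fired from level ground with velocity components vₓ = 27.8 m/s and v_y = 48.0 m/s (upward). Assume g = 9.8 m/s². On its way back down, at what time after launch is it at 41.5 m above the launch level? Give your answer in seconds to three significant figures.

Set y = v_y0 t − ½ g t² = 41.5: 4.900 t² − 48.00 t + 41.5 = 0.
Quadratic formula: t = (48.00 ± √1490.6) / 9.80 = (48.00 ± 38.61) / 9.80 → t = 0.9583 s or 8.838 s.
The descending-branch root is 8.838 s.

8.84 s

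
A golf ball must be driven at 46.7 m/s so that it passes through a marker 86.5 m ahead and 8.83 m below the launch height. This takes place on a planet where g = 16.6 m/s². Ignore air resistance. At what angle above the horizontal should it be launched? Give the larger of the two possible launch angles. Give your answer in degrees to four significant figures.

Trajectory: y = x tanθ − g x² (1 + tan²θ)/(2v₀²). With x = 86.5, y = −8.83, v₀ = 46.7, g = 16.6:
28.48 tan²θ − 86.5 tanθ + (19.65) = 0.
tanθ = [86.5 ± √(86.5² − 4 × 28.48 × (19.65))] / (2 × 28.48) = (86.5 ± 72.42) / 56.95, giving tanθ = 0.2472 or 2.790.
θ = 13.89° or 70.28°; the larger is 70.28°.

70.28°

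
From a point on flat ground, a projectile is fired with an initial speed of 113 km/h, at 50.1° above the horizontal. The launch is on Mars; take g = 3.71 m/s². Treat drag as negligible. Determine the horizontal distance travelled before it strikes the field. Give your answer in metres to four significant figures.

Convert: 113 km/h = 113/3.6 = 31.39 m/s.
Resolve: vₓ = 31.39 cos 50.1° = 20.13 m/s and v_y0 = 31.39 sin 50.1° = 24.08 m/s.
Flight time T = 2 v_y0 / g = 12.98 s.
Range: R = vₓ T = 20.13 × 12.98 = 261.4 m.

261.4 m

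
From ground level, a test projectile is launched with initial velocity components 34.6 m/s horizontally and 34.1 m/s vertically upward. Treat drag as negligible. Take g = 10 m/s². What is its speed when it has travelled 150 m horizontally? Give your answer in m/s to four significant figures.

35.82 m/s

At x = 150 m, t = x/vₓ = 150/34.60 = 4.335 s.
Vertical velocity there: v_y = v_y0 − g t = 34.10 − 10.0 × 4.335 = −9.253 m/s.
Speed: √(vₓ² + v_y²) = √(34.60² + 9.253²) = 35.82 m/s.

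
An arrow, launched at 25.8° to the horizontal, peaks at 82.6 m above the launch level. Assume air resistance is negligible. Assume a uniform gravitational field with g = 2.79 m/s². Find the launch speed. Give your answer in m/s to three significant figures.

At the peak v_y = 0, so v_y0 = √(2gH) = √(2 × 2.79 × 82.6) = 21.47 m/s.
v_y0 = v₀ sin θ ⇒ v₀ = 21.47 / sin 25.8° = 49.33 m/s.

49.3 m/s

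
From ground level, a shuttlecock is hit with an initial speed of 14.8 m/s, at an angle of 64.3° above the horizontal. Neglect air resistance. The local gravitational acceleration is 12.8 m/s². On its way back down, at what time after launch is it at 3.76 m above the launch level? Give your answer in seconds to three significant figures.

1.75 s

Components: vₓ = 14.80 cos 64.3° = 6.418 m/s, v_y0 = 14.80 sin 64.3° = 13.34 m/s.
Height y(t) = 13.34 t − 6.400 t² = 3.76 gives 6.400 t² − 13.34 t + 3.76 = 0.
Quadratic formula: t = (13.34 ± √81.591) / 12.8 = (13.34 ± 9.033) / 12.8 → t = 0.3362 s or 1.748 s.
The descending-branch root is 1.748 s.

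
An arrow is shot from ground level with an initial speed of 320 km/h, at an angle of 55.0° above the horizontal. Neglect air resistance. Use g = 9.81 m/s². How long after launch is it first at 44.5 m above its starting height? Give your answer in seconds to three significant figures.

Convert: 320 km/h = 320/3.6 = 88.89 m/s.
Horizontal component vₓ = 88.89 cos 55.0° = 50.98 m/s; vertical v_y0 = 88.89 sin 55.0° = 72.81 m/s.
Set y = v_y0 t − ½ g t² = 44.5: 4.905 t² − 72.81 t + 44.5 = 0.
t = [72.81 ± √(72.81² − 2·9.81·44.5)] / 9.81 = (72.81 ± 66.55) / 9.81, so t = 0.6386 s or t = 14.21 s.
The first (ascending) time is 0.6386 s.

0.639 s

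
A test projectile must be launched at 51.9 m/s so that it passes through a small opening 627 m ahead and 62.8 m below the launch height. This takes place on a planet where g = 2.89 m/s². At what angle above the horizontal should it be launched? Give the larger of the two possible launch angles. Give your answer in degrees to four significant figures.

69.78°

Trajectory: y = x tanθ − g x² (1 + tan²θ)/(2v₀²). With x = 627, y = −62.8, v₀ = 51.9, g = 2.89:
210.9 tan²θ − 627 tanθ + (148.1) = 0.
tanθ = [627 ± √(627² − 4 × 210.9 × (148.1))] / (2 × 210.9) = (627 ± 517.9) / 421.8, giving tanθ = 0.2587 or 2.714.
θ = 14.50° or 69.78°; the larger is 69.78°.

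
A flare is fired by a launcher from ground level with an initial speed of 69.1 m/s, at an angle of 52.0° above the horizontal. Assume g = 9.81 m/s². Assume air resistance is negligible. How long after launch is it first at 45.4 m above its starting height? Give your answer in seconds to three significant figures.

0.908 s

Horizontal component vₓ = 69.10 cos 52.0° = 42.54 m/s; vertical v_y0 = 69.10 sin 52.0° = 54.45 m/s.
Set y = v_y0 t − ½ g t² = 45.4: 4.905 t² − 54.45 t + 45.4 = 0.
Quadratic formula: t = (54.45 ± √2074.2) / 9.81 = (54.45 ± 45.54) / 9.81 → t = 0.9080 s or 10.19 s.
The first (ascending) time is 0.9080 s.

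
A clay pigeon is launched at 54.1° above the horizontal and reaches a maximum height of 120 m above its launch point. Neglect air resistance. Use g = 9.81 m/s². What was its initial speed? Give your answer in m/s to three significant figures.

At the peak v_y = 0, so v_y0 = √(2gH) = √(2 × 9.81 × 120) = 48.52 m/s.
v_y0 = v₀ sin θ ⇒ v₀ = 48.52 / sin 54.1° = 59.90 m/s.

59.9 m/s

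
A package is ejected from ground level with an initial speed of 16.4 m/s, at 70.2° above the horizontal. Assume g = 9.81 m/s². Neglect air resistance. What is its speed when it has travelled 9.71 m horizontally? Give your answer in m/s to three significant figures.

5.81 m/s

Horizontal component vₓ = 16.40 cos 70.2° = 5.555 m/s; vertical v_y0 = 16.40 sin 70.2° = 15.43 m/s.
Time to reach x = 9.71 m: t = x/vₓ = 9.71/5.555 = 1.748 s.
Vertical velocity there: v_y = v_y0 − g t = 15.43 − 9.81 × 1.748 = −1.716 m/s.
Speed: √(vₓ² + v_y²) = √(5.555² + 1.716²) = 5.814 m/s.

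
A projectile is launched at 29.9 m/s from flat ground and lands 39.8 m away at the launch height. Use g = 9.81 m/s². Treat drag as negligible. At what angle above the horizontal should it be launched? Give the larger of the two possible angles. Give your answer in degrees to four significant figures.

77.05°

Level-ground range R = v₀² sin(2θ)/g ⇒ sin(2θ) = gR/v₀² = 9.81 × 39.8 / 29.9² = 0.4367.
2θ = 25.90° or 180° − 25.90° = 154.1°, so θ = 12.95° or 77.05°.
The larger angle is 77.05°.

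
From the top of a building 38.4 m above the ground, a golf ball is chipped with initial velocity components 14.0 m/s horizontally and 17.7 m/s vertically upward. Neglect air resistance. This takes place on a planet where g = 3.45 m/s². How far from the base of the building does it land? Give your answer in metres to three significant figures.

Vertical motion (up positive, ground at y = 0): 1.725 t² − (17.70) t − 38.4 = 0, so t = (17.70 + √(17.70² + 2·3.45·38.4)) / 3.45 = (17.70 + 24.05) / 3.45 = 12.10 s.
Horizontal distance: R = vₓ t = 14.00 × 12.10 = 169.4 m.

169 m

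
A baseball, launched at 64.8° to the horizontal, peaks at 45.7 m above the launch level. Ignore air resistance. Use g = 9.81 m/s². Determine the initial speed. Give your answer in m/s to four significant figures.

33.09 m/s

At the peak v_y = 0, so v_y0 = √(2gH) = √(2 × 9.81 × 45.7) = 29.94 m/s.
v_y0 = v₀ sin θ ⇒ v₀ = 29.94 / sin 64.8° = 33.09 m/s.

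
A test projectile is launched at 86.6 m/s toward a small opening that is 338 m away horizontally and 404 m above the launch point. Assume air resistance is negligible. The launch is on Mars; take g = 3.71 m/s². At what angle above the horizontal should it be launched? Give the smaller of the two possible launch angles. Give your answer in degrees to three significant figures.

55.5°

Trajectory: y = x tanθ − g x² (1 + tan²θ)/(2v₀²). With x = 338, y = 404, v₀ = 86.6, g = 3.71:
28.26 tan²θ − 338 tanθ + (432.3) = 0.
tanθ = [338 ± √(338² − 4 × 28.26 × (432.3))] / (2 × 28.26) = (338 ± 255.7) / 56.52, giving tanθ = 1.456 or 10.51.
θ = 55.52° or 84.56°; the smaller is 55.52°.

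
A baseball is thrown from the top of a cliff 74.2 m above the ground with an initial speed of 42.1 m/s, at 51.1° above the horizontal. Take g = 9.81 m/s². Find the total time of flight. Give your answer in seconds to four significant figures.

8.466 s

Resolve: vₓ = 42.10 cos 51.1° = 26.44 m/s and v_y0 = 42.10 sin 51.1° = 32.76 m/s.
With up positive and y = 0 at the ground: y(t) = 74.2 + (32.76) t − 4.905 t². Setting y = 0 and taking the positive root: t = [32.76 + √(32.76² + 2·9.81·74.2)] / 9.81 = (32.76 + 50.29) / 9.81 = 8.466 s.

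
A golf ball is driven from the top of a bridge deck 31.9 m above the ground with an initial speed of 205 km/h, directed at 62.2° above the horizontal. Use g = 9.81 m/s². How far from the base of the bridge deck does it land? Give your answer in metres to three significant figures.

Convert: 205 km/h = 205/3.6 = 56.94 m/s.
vₓ = 56.94 cos 62.2° = 26.56 m/s; v_y0 = 56.94 sin 62.2° = 50.37 m/s.
Vertical motion (up positive, ground at y = 0): 4.905 t² − (50.37) t − 31.9 = 0, so t = (50.37 + √(50.37² + 2·9.81·31.9)) / 9.81 = (50.37 + 56.24) / 9.81 = 10.87 s.
Horizontal distance: R = vₓ t = 26.56 × 10.87 = 288.6 m.

289 m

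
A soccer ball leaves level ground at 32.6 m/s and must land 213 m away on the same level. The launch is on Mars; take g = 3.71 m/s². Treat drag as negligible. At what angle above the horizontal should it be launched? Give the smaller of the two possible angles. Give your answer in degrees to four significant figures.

Level-ground range R = v₀² sin(2θ)/g ⇒ sin(2θ) = gR/v₀² = 3.71 × 213 / 32.6² = 0.7436.
2θ = 48.04° or 180° − 48.04° = 132.0°, so θ = 24.02° or 65.98°.
The smaller angle is 24.02°.

24.02°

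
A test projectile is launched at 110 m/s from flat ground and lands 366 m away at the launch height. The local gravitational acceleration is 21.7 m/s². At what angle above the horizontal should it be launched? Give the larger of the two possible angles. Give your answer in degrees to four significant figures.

69.49°

R = v₀² sin 2θ / g gives sin 2θ = gR/v₀² = 21.7·366/110² = 0.6564.
2θ = 41.02° or 180° − 41.02° = 139.0°, so θ = 20.51° or 69.49°.
The larger angle is 69.49°.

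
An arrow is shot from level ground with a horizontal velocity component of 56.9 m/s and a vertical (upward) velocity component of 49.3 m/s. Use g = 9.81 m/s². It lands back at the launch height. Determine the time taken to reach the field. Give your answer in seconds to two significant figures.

Landing at launch height ⇒ T = 2 v_y0 / g = 2 × 49.30 / 9.81 = 10.05 s.

10 s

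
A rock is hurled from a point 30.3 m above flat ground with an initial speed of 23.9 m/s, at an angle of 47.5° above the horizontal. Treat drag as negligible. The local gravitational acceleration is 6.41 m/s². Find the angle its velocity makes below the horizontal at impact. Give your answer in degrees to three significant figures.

58.6°

vₓ = 23.90 cos 47.5° = 16.15 m/s; v_y0 = 23.90 sin 47.5° = 17.62 m/s.
With up positive and y = 0 at the ground: y(t) = 30.3 + (17.62) t − 3.205 t². Setting y = 0 and taking the positive root: t = [17.62 + √(17.62² + 2·6.41·30.3)] / 6.41 = (17.62 + 26.44) / 6.41 = 6.873 s.
At impact: v_y = v_y0 − g t = −26.44 m/s; vₓ = 16.15 m/s.
Angle below horizontal: arctan(|v_y|/vₓ) = arctan(26.44/16.15) = 58.59°.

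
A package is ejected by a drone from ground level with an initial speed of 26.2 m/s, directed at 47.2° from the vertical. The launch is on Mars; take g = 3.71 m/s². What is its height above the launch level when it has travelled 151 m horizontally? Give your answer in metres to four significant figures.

25.38 m

Components: vₓ = 26.20 sin 47.2° = 19.22 m/s, v_y0 = 26.20 cos 47.2° = 17.80 m/s.
At x = 151 m, t = x/vₓ = 151/19.22 = 7.855 s.
Height: y = v_y0 t − ½ g t² = 17.80 × 7.855 − 1.855 × 7.855² = 139.8 − 114.5 = 25.38 m.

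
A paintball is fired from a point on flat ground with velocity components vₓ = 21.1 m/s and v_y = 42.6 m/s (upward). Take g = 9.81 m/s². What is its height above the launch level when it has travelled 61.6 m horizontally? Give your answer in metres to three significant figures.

82.6 m

Time to reach x = 61.6 m: t = x/vₓ = 61.6/21.10 = 2.919 s.
Height: y = v_y0 t − ½ g t² = 42.60 × 2.919 − 4.905 × 2.919² = 124.4 − 41.81 = 82.56 m.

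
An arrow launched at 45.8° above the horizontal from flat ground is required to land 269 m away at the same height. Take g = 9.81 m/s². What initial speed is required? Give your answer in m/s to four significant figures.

Level-ground range: R = v₀² sin(2θ)/g, so v₀ = √(gR / sin 2θ).
v₀ = √(9.81 × 269 / sin 91.60°) = √(2639 / 0.9996) = √2639.9 = 51.38 m/s.

51.38 m/s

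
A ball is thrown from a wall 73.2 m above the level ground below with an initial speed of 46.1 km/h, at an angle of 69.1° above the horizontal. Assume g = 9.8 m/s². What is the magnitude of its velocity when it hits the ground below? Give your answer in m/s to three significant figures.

Convert: 46.1 km/h = 46.1/3.6 = 12.81 m/s.
Resolve: vₓ = 12.81 cos 69.1° = 4.568 m/s and v_y0 = 12.81 sin 69.1° = 11.96 m/s.
Vertical motion (up positive, ground at y = 0): 4.900 t² − (11.96) t − 73.2 = 0, so t = (11.96 + √(11.96² + 2·9.80·73.2)) / 9.80 = (11.96 + 39.72) / 9.80 = 5.274 s.
Vertical velocity at impact: v_y = v_y0 − g t = 11.96 − 9.80 × 5.274 = −39.72 m/s.
Speed: |v| = √(vₓ² + v_y²) = √(4.568² + 39.72²) = 39.98 m/s.

40.0 m/s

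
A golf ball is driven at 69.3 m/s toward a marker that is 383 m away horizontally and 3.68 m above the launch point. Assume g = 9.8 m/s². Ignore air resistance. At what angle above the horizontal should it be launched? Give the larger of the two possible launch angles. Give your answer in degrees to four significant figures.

Trajectory: y = x tanθ − g x² (1 + tan²θ)/(2v₀²). With x = 383, y = 3.68, v₀ = 69.3, g = 9.80:
149.7 tan²θ − 383 tanθ + (153.3) = 0.
tanθ = [383 ± √(383² − 4 × 149.7 × (153.3))] / (2 × 149.7) = (383 ± 234.3) / 299.3, giving tanθ = 0.4969 or 2.062.
θ = 26.42° or 64.13°; the larger is 64.13°.

64.13°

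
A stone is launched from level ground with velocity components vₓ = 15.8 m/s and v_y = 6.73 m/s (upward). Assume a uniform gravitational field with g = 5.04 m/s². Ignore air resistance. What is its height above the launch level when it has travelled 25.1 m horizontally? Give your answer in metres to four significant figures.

x = vₓ t ⇒ t = 25.1/15.80 = 1.589 s.
Height: y = v_y0 t − ½ g t² = 6.730 × 1.589 − 2.520 × 1.589² = 10.69 − 6.360 = 4.332 m.

4.332 m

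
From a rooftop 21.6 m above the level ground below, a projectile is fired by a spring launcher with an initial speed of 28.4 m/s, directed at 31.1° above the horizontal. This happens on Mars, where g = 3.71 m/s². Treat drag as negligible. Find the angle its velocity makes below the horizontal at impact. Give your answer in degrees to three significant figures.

vₓ = 28.40 cos 31.1° = 24.32 m/s; v_y0 = 28.40 sin 31.1° = 14.67 m/s.
Vertical motion (up positive, ground at y = 0): 1.855 t² − (14.67) t − 21.6 = 0, so t = (14.67 + √(14.67² + 2·3.71·21.6)) / 3.71 = (14.67 + 19.38) / 3.71 = 9.177 s.
At impact: v_y = v_y0 − g t = −19.38 m/s; vₓ = 24.32 m/s.
Angle below horizontal: arctan(|v_y|/vₓ) = arctan(19.38/24.32) = 38.55°.

38.5°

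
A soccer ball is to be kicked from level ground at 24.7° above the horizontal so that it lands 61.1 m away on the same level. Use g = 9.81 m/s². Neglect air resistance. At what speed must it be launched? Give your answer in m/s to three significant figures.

28.1 m/s

On level ground R = v₀² sin 2θ / g ⇒ v₀ = √(gR / sin 2θ).
v₀ = √(9.81 × 61.1 / sin 49.40°) = √(599.4 / 0.7593) = √789.43 = 28.10 m/s.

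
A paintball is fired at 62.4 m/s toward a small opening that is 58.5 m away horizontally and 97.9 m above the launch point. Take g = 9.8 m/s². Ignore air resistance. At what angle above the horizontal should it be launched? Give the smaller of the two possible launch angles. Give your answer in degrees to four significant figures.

64.10°

Trajectory: y = x tanθ − g x² (1 + tan²θ)/(2v₀²). With x = 58.5, y = 97.9, v₀ = 62.4, g = 9.80:
4.307 tan²θ − 58.5 tanθ + (102.2) = 0.
tanθ = [58.5 ± √(58.5² − 4 × 4.307 × (102.2))] / (2 × 4.307) = (58.5 ± 40.76) / 8.613, giving tanθ = 2.059 or 11.52.
θ = 64.10° or 85.04°; the smaller is 64.10°.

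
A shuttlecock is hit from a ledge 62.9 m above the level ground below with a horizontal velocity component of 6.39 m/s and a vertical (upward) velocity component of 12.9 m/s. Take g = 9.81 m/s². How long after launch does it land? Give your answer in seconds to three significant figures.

5.13 s

The projectile lands when y = 62.9 + (12.90) t − ½·9.81·t² = 0. Positive root: t = (12.90 + √(12.90² + 2·9.81·62.9)) / 9.81 = (12.90 + 37.42) / 9.81 = 5.130 s.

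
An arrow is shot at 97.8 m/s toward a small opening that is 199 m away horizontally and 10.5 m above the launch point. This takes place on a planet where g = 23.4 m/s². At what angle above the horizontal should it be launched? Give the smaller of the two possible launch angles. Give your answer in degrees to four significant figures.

17.81°

Trajectory: y = x tanθ − g x² (1 + tan²θ)/(2v₀²). With x = 199, y = 10.5, v₀ = 97.8, g = 23.4:
48.44 tan²θ − 199 tanθ + (58.94) = 0.
tanθ = [199 ± √(199² − 4 × 48.44 × (58.94))] / (2 × 48.44) = (199 ± 167.9) / 96.88, giving tanθ = 0.3213 or 3.787.
θ = 17.81° or 75.21°; the smaller is 17.81°.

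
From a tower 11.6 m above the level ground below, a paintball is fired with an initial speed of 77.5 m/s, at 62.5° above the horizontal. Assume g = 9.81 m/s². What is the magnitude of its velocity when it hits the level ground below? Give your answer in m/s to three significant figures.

79.0 m/s

Components: vₓ = 77.50 cos 62.5° = 35.79 m/s, v_y0 = 77.50 sin 62.5° = 68.74 m/s.
Vertical motion (up positive, ground at y = 0): 4.905 t² − (68.74) t − 11.6 = 0, so t = (68.74 + √(68.74² + 2·9.81·11.6)) / 9.81 = (68.74 + 70.38) / 9.81 = 14.18 s.
Vertical velocity at impact: v_y = v_y0 − g t = 68.74 − 9.81 × 14.18 = −70.38 m/s.
Speed: |v| = √(vₓ² + v_y²) = √(35.79² + 70.38²) = 78.95 m/s.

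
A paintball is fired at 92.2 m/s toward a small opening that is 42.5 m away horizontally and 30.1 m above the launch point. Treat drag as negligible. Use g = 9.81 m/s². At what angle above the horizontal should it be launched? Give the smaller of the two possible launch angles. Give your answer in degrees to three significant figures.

36.7°

Trajectory: y = x tanθ − g x² (1 + tan²θ)/(2v₀²). With x = 42.5, y = 30.1, v₀ = 92.2, g = 9.81:
1.042 tan²θ − 42.5 tanθ + (31.14) = 0.
tanθ = [42.5 ± √(42.5² − 4 × 1.042 × (31.14))] / (2 × 1.042) = (42.5 ± 40.94) / 2.084, giving tanθ = 0.7464 or 40.03.
θ = 36.74° or 88.57°; the smaller is 36.74°.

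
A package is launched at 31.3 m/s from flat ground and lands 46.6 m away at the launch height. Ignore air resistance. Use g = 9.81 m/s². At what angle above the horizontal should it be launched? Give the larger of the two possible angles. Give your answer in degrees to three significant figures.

R = v₀² sin 2θ / g gives sin 2θ = gR/v₀² = 9.81·46.6/31.3² = 0.4666.
2θ = 27.82° or 180° − 27.82° = 152.2°, so θ = 13.91° or 76.09°.
The larger angle is 76.09°.

76.1°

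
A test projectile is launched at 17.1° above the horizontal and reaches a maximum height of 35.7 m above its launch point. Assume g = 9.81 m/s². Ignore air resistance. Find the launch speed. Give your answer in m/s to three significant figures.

At the peak v_y = 0, so v_y0 = √(2gH) = √(2 × 9.81 × 35.7) = 26.47 m/s.
v_y0 = v₀ sin θ ⇒ v₀ = 26.47 / sin 17.1° = 90.01 m/s.

90.0 m/s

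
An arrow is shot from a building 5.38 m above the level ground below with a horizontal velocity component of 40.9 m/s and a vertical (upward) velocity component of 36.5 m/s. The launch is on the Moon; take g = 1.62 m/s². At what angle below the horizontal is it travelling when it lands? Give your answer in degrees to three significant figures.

41.9°

The projectile lands when y = 5.38 + (36.50) t − ½·1.62·t² = 0. Positive root: t = (36.50 + √(36.50² + 2·1.62·5.38)) / 1.62 = (36.50 + 36.74) / 1.62 = 45.21 s.
At impact: v_y = v_y0 − g t = −36.74 m/s; vₓ = 40.90 m/s.
Angle below horizontal: arctan(|v_y|/vₓ) = arctan(36.74/40.90) = 41.93°.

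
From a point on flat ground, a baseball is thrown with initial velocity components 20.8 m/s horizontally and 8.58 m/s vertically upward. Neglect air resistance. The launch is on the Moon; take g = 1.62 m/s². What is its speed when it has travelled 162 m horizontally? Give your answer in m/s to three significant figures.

21.2 m/s

x = vₓ t ⇒ t = 162/20.80 = 7.788 s.
Vertical velocity there: v_y = v_y0 − g t = 8.580 − 1.62 × 7.788 = −4.037 m/s.
Speed: √(vₓ² + v_y²) = √(20.80² + 4.037²) = 21.19 m/s.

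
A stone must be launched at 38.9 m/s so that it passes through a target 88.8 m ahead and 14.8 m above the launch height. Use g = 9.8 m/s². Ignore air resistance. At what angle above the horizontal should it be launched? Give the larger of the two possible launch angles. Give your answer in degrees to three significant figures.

Trajectory: y = x tanθ − g x² (1 + tan²θ)/(2v₀²). With x = 88.8, y = 14.8, v₀ = 38.9, g = 9.80:
25.53 tan²θ − 88.8 tanθ + (40.33) = 0.
tanθ = [88.8 ± √(88.8² − 4 × 25.53 × (40.33))] / (2 × 25.53) = (88.8 ± 61.37) / 51.07, giving tanθ = 0.5372 or 2.940.
θ = 28.24° or 71.22°; the larger is 71.22°.

71.2°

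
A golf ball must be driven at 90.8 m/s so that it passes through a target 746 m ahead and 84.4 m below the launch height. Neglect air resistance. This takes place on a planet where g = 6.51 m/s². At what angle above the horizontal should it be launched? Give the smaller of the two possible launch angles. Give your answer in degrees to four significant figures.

Trajectory: y = x tanθ − g x² (1 + tan²θ)/(2v₀²). With x = 746, y = −84.4, v₀ = 90.8, g = 6.51:
219.7 tan²θ − 746 tanθ + (135.3) = 0.
tanθ = [746 ± √(746² − 4 × 219.7 × (135.3))] / (2 × 219.7) = (746 ± 661.5) / 439.4, giving tanθ = 0.1923 or 3.203.
θ = 10.88° or 72.66°; the smaller is 10.88°.

10.88°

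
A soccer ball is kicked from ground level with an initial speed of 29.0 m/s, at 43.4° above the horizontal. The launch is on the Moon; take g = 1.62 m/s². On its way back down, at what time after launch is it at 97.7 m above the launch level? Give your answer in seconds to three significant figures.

17.8 s

Components: vₓ = 29.00 cos 43.4° = 21.07 m/s, v_y0 = 29.00 sin 43.4° = 19.93 m/s.
Set y = v_y0 t − ½ g t² = 97.7: 0.8100 t² − 19.93 t + 97.7 = 0.
Quadratic formula: t = (19.93 ± √80.479) / 1.62 = (19.93 ± 8.971) / 1.62 → t = 6.762 s or 17.84 s.
The descending-branch root is 17.84 s.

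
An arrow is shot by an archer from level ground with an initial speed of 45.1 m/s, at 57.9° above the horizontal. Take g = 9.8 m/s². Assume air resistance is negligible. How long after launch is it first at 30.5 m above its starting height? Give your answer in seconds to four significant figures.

0.9029 s

Horizontal component vₓ = 45.10 cos 57.9° = 23.97 m/s; vertical v_y0 = 45.10 sin 57.9° = 38.21 m/s.
Set y = v_y0 t − ½ g t² = 30.5: 4.900 t² − 38.21 t + 30.5 = 0.
Quadratic formula: t = (38.21 ± √861.84) / 9.80 = (38.21 ± 29.36) / 9.80 → t = 0.9029 s or 6.894 s.
The first (ascending) time is 0.9029 s.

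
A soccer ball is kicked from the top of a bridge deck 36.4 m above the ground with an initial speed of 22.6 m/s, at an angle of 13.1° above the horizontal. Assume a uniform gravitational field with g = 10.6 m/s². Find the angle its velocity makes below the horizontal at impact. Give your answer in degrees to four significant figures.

Horizontal component vₓ = 22.60 cos 13.1° = 22.01 m/s; vertical v_y0 = 22.60 sin 13.1° = 5.122 m/s.
Vertical motion (up positive, ground at y = 0): 5.300 t² − (5.122) t − 36.4 = 0, so t = (5.122 + √(5.122² + 2·10.6·36.4)) / 10.6 = (5.122 + 28.25) / 10.6 = 3.148 s.
At impact: v_y = v_y0 − g t = −28.25 m/s; vₓ = 22.01 m/s.
Angle below horizontal: arctan(|v_y|/vₓ) = arctan(28.25/22.01) = 52.07°.

52.07°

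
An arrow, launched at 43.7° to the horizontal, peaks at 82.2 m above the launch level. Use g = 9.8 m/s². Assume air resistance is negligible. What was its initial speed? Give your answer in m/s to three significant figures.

58.1 m/s

At the peak v_y = 0, so v_y0 = √(2gH) = √(2 × 9.80 × 82.2) = 40.14 m/s.
v_y0 = v₀ sin θ ⇒ v₀ = 40.14 / sin 43.7° = 58.10 m/s.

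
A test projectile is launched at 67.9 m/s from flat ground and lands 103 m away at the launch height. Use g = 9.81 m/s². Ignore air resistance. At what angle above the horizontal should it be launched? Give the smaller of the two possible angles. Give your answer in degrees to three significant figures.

R = v₀² sin 2θ / g gives sin 2θ = gR/v₀² = 9.81·103/67.9² = 0.2192.
2θ = 12.66° or 180° − 12.66° = 167.3°, so θ = 6.330° or 83.67°.
The smaller angle is 6.330°.

6.33°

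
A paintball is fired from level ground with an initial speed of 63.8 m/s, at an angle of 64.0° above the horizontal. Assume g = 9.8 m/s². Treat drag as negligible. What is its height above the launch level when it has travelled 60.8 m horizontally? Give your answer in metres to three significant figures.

102 m

Resolve: vₓ = 63.80 cos 64.0° = 27.97 m/s and v_y0 = 63.80 sin 64.0° = 57.34 m/s.
Time to reach x = 60.8 m: t = x/vₓ = 60.8/27.97 = 2.174 s.
Height: y = v_y0 t − ½ g t² = 57.34 × 2.174 − 4.900 × 2.174² = 124.7 − 23.16 = 101.5 m.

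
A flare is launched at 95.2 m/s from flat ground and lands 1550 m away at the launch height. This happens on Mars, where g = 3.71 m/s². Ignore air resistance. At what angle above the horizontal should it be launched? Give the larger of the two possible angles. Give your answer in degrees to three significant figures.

70.3°

Level-ground range R = v₀² sin(2θ)/g ⇒ sin(2θ) = gR/v₀² = 3.71 × 1550 / 95.2² = 0.6345.
2θ = 39.38° or 180° − 39.38° = 140.6°, so θ = 19.69° or 70.31°.
The larger angle is 70.31°.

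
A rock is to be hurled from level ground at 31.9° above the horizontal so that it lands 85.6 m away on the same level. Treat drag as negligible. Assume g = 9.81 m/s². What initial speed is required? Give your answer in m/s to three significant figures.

On level ground R = v₀² sin 2θ / g ⇒ v₀ = √(gR / sin 2θ).
v₀ = √(9.81 × 85.6 / sin 63.80°) = √(839.7 / 0.8973) = √935.89 = 30.59 m/s.

30.6 m/s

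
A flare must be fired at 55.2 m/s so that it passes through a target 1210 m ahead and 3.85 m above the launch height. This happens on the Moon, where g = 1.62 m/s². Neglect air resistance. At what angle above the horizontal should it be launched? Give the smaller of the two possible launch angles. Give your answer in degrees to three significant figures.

20.2°

Trajectory: y = x tanθ − g x² (1 + tan²θ)/(2v₀²). With x = 1210, y = 3.85, v₀ = 55.2, g = 1.62:
389.2 tan²θ − 1210 tanθ + (393.1) = 0.
tanθ = [1210 ± √(1210² − 4 × 389.2 × (393.1))] / (2 × 389.2) = (1210 ± 923.1) / 778.4, giving tanθ = 0.3685 or 2.740.
θ = 20.23° or 69.95°; the smaller is 20.23°.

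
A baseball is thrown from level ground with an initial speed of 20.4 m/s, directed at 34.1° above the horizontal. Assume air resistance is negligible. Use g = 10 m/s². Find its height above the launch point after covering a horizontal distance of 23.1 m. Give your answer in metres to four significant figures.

6.290 m

Components: vₓ = 20.40 cos 34.1° = 16.89 m/s, v_y0 = 20.40 sin 34.1° = 11.44 m/s.
Time to reach x = 23.1 m: t = x/vₓ = 23.1/16.89 = 1.367 s.
Height: y = v_y0 t − ½ g t² = 11.44 × 1.367 − 5.000 × 1.367² = 15.64 − 9.350 = 6.290 m.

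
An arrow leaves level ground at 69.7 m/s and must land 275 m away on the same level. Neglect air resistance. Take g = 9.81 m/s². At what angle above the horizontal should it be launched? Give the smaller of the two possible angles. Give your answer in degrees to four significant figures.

16.87°

R = v₀² sin 2θ / g gives sin 2θ = gR/v₀² = 9.81·275/69.7² = 0.5553.
2θ = 33.73° or 180° − 33.73° = 146.3°, so θ = 16.87° or 73.13°.
The smaller angle is 16.87°.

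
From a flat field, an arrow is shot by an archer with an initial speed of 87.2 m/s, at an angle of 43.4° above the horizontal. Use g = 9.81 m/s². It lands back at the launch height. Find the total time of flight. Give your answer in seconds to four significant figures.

Components: vₓ = 87.20 cos 43.4° = 63.36 m/s, v_y0 = 87.20 sin 43.4° = 59.91 m/s.
Landing at launch height ⇒ T = 2 v_y0 / g = 2 × 59.91 / 9.81 = 12.21 s.

12.21 s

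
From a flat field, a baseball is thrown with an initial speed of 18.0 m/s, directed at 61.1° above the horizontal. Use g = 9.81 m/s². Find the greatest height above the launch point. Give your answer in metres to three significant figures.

Horizontal component vₓ = 18.00 cos 61.1° = 8.699 m/s; vertical v_y0 = 18.00 sin 61.1° = 15.76 m/s.
Peak height H = v_y0² / (2g) = 248.33 / 19.62 = 12.66 m.

12.7 m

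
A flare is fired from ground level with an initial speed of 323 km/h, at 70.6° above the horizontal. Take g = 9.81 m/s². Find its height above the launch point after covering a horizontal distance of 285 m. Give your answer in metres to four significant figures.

360.7 m

Convert: 323 km/h = 323/3.6 = 89.72 m/s.
Horizontal component vₓ = 89.72 cos 70.6° = 29.80 m/s; vertical v_y0 = 89.72 sin 70.6° = 84.63 m/s.
x = vₓ t ⇒ t = 285/29.80 = 9.563 s.
Height: y = v_y0 t − ½ g t² = 84.63 × 9.563 − 4.905 × 9.563² = 809.3 − 448.6 = 360.7 m.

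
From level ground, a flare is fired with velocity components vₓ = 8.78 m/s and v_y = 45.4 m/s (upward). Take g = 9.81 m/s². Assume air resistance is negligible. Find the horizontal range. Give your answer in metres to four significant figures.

Time aloft: T = 2 v_y0 / g = 2 × 45.40 / 9.81 = 9.256 s.
Range: R = vₓ T = 8.780 × 9.256 = 81.27 m.

81.27 m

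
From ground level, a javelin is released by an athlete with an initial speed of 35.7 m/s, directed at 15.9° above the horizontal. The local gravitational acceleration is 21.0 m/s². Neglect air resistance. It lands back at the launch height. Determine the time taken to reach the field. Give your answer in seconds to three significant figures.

0.931 s

Resolve: vₓ = 35.70 cos 15.9° = 34.33 m/s and v_y0 = 35.70 sin 15.9° = 9.780 m/s.
It returns to y = 0 when t = 2 v_y0 / g = 2(9.780)/21.0 = 0.9315 s.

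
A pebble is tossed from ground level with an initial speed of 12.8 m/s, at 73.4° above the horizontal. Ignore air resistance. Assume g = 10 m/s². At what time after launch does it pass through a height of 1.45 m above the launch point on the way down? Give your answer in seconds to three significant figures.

2.33 s

vₓ = 12.80 cos 73.4° = 3.657 m/s; v_y0 = 12.80 sin 73.4° = 12.27 m/s.
Require v_y0 t − ½ g t² = 1.45, i.e. 5.000 t² − 12.27 t + 1.45 = 0.
t = [12.27 ± √(12.27² − 2·10.0·1.45)] / 10.0 = (12.27 ± 11.02) / 10.0, so t = 0.1245 s or t = 2.329 s.
The descending-branch root is 2.329 s.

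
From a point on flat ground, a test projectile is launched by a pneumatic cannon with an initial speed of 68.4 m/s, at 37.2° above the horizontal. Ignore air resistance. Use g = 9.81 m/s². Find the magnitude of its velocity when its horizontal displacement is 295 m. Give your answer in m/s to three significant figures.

55.7 m/s

Resolve: vₓ = 68.40 cos 37.2° = 54.48 m/s and v_y0 = 68.40 sin 37.2° = 41.35 m/s.
x = vₓ t ⇒ t = 295/54.48 = 5.415 s.
Vertical velocity there: v_y = v_y0 − g t = 41.35 − 9.81 × 5.415 = −11.76 m/s.
Speed: √(vₓ² + v_y²) = √(54.48² + 11.76²) = 55.74 m/s.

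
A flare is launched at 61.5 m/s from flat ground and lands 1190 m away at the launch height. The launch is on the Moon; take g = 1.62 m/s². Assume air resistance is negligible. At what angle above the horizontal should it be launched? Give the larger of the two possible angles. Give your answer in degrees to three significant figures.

74.7°

From R = (v₀²/g) sin 2θ: sin 2θ = 1.62 × 1190 / 3782.2 = 0.5097.
2θ = 30.64° or 180° − 30.64° = 149.4°, so θ = 15.32° or 74.68°.
The larger angle is 74.68°.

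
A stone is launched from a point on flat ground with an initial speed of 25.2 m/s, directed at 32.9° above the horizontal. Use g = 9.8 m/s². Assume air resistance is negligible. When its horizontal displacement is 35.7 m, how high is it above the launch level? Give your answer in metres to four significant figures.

9.146 m

Components: vₓ = 25.20 cos 32.9° = 21.16 m/s, v_y0 = 25.20 sin 32.9° = 13.69 m/s.
At x = 35.7 m, t = x/vₓ = 35.7/21.16 = 1.687 s.
Height: y = v_y0 t − ½ g t² = 13.69 × 1.687 − 4.900 × 1.687² = 23.10 − 13.95 = 9.146 m.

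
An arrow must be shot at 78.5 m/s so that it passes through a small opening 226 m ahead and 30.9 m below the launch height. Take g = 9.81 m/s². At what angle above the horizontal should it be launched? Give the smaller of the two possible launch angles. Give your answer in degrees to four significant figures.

2.491°

Trajectory: y = x tanθ − g x² (1 + tan²θ)/(2v₀²). With x = 226, y = −30.9, v₀ = 78.5, g = 9.81:
40.66 tan²θ − 226 tanθ + (9.755) = 0.
tanθ = [226 ± √(226² − 4 × 40.66 × (9.755))] / (2 × 40.66) = (226 ± 222.5) / 81.31, giving tanθ = 0.04351 or 5.515.
θ = 2.491° or 79.72°; the smaller is 2.491°.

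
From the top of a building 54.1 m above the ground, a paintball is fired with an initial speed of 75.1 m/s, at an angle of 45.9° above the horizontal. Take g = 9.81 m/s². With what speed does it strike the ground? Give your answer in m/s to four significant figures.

Horizontal component vₓ = 75.10 cos 45.9° = 52.26 m/s; vertical v_y0 = 75.10 sin 45.9° = 53.93 m/s.
Vertical motion (up positive, ground at y = 0): 4.905 t² − (53.93) t − 54.1 = 0, so t = (53.93 + √(53.93² + 2·9.81·54.1)) / 9.81 = (53.93 + 63.01) / 9.81 = 11.92 s.
Vertical velocity at impact: v_y = v_y0 − g t = 53.93 − 9.81 × 11.92 = −63.01 m/s.
Speed: |v| = √(vₓ² + v_y²) = √(52.26² + 63.01²) = 81.86 m/s.

81.86 m/s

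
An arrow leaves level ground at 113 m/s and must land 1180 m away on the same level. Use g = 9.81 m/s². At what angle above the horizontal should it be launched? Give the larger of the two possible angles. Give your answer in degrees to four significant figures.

From R = (v₀²/g) sin 2θ: sin 2θ = 9.81 × 1180 / 12769 = 0.9066.
2θ = 65.03° or 180° − 65.03° = 115.0°, so θ = 32.52° or 57.48°.
The larger angle is 57.48°.

57.48°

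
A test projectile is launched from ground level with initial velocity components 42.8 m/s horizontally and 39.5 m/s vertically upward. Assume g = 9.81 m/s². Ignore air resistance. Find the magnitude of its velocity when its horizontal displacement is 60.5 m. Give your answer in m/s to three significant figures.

49.9 m/s

Time to reach x = 60.5 m: t = x/vₓ = 60.5/42.80 = 1.414 s.
Vertical velocity there: v_y = v_y0 − g t = 39.50 − 9.81 × 1.414 = 25.63 m/s.
Speed: √(vₓ² + v_y²) = √(42.80² + 25.63²) = 49.89 m/s.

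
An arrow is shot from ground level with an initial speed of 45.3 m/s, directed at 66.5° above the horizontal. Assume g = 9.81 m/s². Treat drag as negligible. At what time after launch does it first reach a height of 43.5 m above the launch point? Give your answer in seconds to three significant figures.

vₓ = 45.30 cos 66.5° = 18.06 m/s; v_y0 = 45.30 sin 66.5° = 41.54 m/s.
Require v_y0 t − ½ g t² = 43.5, i.e. 4.905 t² − 41.54 t + 43.5 = 0.
t = [41.54 ± √(41.54² − 2·9.81·43.5)] / 9.81 = (41.54 ± 29.54) / 9.81, so t = 1.224 s or t = 7.245 s.
The first (ascending) time is 1.224 s.

1.22 s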